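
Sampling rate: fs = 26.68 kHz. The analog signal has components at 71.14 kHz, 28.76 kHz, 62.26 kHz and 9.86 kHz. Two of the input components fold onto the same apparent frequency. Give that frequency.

8.9 kHz

fs/2 = 13.34 kHz.
71.14 kHz mod fs = 17.78 kHz.
17.78 kHz > fs/2 = 13.34 kHz, folds to fs − 17.78 kHz = 8.9 kHz.
28.76 kHz mod fs = 2.08 kHz.
2.08 kHz ≤ fs/2 = 13.34 kHz, appears at 2.08 kHz.
62.26 kHz mod fs = 8.9 kHz.
8.9 kHz ≤ fs/2 = 13.34 kHz, appears at 8.9 kHz.
9.86 kHz ≤ fs/2 = 13.34 kHz, passes unchanged.
62.26 kHz and 71.14 kHz both map to 8.9 kHz.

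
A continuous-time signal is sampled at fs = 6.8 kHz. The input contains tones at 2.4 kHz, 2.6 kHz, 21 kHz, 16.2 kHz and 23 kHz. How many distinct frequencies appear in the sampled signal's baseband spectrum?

3

fs/2 = 3.4 kHz.
2.4 kHz ≤ fs/2 = 3.4 kHz, passes unchanged.
2.6 kHz ≤ fs/2 = 3.4 kHz, passes unchanged.
21 kHz mod fs = 0.6 kHz.
0.6 kHz ≤ fs/2 = 3.4 kHz, appears at 0.6 kHz.
16.2 kHz mod fs = 2.6 kHz.
2.6 kHz ≤ fs/2 = 3.4 kHz, appears at 2.6 kHz.
23 kHz mod fs = 2.6 kHz.
2.6 kHz ≤ fs/2 = 3.4 kHz, appears at 2.6 kHz.
Distinct values: {0.6 kHz, 2.4 kHz, 2.6 kHz} → 3.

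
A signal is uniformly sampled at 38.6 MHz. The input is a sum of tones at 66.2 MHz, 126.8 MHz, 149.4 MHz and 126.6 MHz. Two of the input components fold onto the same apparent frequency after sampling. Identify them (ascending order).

66.2 MHz, 126.8 MHz

fs/2 = 19.3 MHz.
66.2 MHz mod fs = 27.6 MHz.
27.6 MHz > fs/2 = 19.3 MHz, folds to fs − 27.6 MHz = 11 MHz.
126.8 MHz mod fs = 11 MHz.
11 MHz ≤ fs/2 = 19.3 MHz, appears at 11 MHz.
149.4 MHz mod fs = 33.6 MHz.
33.6 MHz > fs/2 = 19.3 MHz, folds to fs − 33.6 MHz = 5 MHz.
126.6 MHz mod fs = 10.8 MHz.
10.8 MHz ≤ fs/2 = 19.3 MHz, appears at 10.8 MHz.
66.2 MHz and 126.8 MHz both map to 11 MHz.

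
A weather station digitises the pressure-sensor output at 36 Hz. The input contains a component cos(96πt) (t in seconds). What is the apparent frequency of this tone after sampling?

12 Hz

ω = 96π rad/s → f = ω/(2π) = 48 Hz.
48 Hz mod fs = 12 Hz.
12 Hz ≤ fs/2 = 18 Hz, appears at 12 Hz.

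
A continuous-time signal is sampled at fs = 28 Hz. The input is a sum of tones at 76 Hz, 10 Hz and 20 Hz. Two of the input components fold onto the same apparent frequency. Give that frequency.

fs/2 = 14 Hz.
76 Hz mod fs = 20 Hz.
20 Hz > fs/2 = 14 Hz, folds to fs − 20 Hz = 8 Hz.
10 Hz ≤ fs/2 = 14 Hz, passes unchanged.
20 Hz > fs/2 = 14 Hz, folds to fs − 20 Hz = 8 Hz.
20 Hz and 76 Hz both map to 8 Hz.

8 Hz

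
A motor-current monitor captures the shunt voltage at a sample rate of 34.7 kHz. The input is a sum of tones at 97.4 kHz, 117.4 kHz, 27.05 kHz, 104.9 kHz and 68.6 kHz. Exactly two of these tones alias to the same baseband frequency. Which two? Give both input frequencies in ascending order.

fs/2 = 17.35 kHz.
97.4 kHz mod fs = 28 kHz.
28 kHz > fs/2 = 17.35 kHz, folds to fs − 28 kHz = 6.7 kHz.
117.4 kHz mod fs = 13.3 kHz.
13.3 kHz ≤ fs/2 = 17.35 kHz, appears at 13.3 kHz.
27.05 kHz > fs/2 = 17.35 kHz, folds to fs − 27.05 kHz = 7.65 kHz.
104.9 kHz mod fs = 0.8 kHz.
0.8 kHz ≤ fs/2 = 17.35 kHz, appears at 0.8 kHz.
68.6 kHz mod fs = 33.9 kHz.
33.9 kHz > fs/2 = 17.35 kHz, folds to fs − 33.9 kHz = 0.8 kHz.
68.6 kHz and 104.9 kHz both map to 0.8 kHz.

68.6 kHz, 104.9 kHz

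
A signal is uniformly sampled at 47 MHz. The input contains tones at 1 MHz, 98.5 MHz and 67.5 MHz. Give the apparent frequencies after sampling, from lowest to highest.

fs/2 = 23.5 MHz.
1 MHz ≤ fs/2 = 23.5 MHz, passes unchanged.
98.5 MHz mod fs = 4.5 MHz.
4.5 MHz ≤ fs/2 = 23.5 MHz, appears at 4.5 MHz.
67.5 MHz mod fs = 20.5 MHz.
20.5 MHz ≤ fs/2 = 23.5 MHz, appears at 20.5 MHz.
Distinct values: {1 MHz, 4.5 MHz, 20.5 MHz}.

1 MHz, 4.5 MHz, 20.5 MHz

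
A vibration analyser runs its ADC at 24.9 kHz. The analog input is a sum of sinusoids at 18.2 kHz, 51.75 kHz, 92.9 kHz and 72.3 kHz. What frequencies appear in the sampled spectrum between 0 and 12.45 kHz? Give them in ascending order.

fs/2 = 12.45 kHz.
18.2 kHz > fs/2 = 12.45 kHz, folds to fs − 18.2 kHz = 6.7 kHz.
51.75 kHz mod fs = 1.95 kHz.
1.95 kHz ≤ fs/2 = 12.45 kHz, appears at 1.95 kHz.
92.9 kHz mod fs = 18.2 kHz.
18.2 kHz > fs/2 = 12.45 kHz, folds to fs − 18.2 kHz = 6.7 kHz.
72.3 kHz mod fs = 22.5 kHz.
22.5 kHz > fs/2 = 12.45 kHz, folds to fs − 22.5 kHz = 2.4 kHz.
Distinct values: {1.95 kHz, 2.4 kHz, 6.7 kHz}.

1.95 kHz, 2.4 kHz, 6.7 kHz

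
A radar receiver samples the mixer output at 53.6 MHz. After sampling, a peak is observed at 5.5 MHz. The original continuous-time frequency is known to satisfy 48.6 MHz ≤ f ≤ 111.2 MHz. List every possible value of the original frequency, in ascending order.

59.1 MHz, 101.7 MHz

Frequencies that alias to 5.5 MHz are k·fs ± 5.5 MHz for integer k ≥ 0.
k=0: 5.5 MHz.
k=1: 48.1 MHz, 59.1 MHz.
k=2: 101.7 MHz, 112.7 MHz.
k=3: 155.3 MHz, 166.3 MHz.
Within [48.6 MHz, 111.2 MHz]: 59.1 MHz, 101.7 MHz.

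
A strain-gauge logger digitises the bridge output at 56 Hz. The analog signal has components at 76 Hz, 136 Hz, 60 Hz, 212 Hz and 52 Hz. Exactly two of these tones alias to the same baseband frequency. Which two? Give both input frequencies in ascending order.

fs/2 = 28 Hz.
76 Hz mod fs = 20 Hz.
20 Hz ≤ fs/2 = 28 Hz, appears at 20 Hz.
136 Hz mod fs = 24 Hz.
24 Hz ≤ fs/2 = 28 Hz, appears at 24 Hz.
60 Hz mod fs = 4 Hz.
4 Hz ≤ fs/2 = 28 Hz, appears at 4 Hz.
212 Hz mod fs = 44 Hz.
44 Hz > fs/2 = 28 Hz, folds to fs − 44 Hz = 12 Hz.
52 Hz > fs/2 = 28 Hz, folds to fs − 52 Hz = 4 Hz.
52 Hz and 60 Hz both map to 4 Hz.

52 Hz, 60 Hz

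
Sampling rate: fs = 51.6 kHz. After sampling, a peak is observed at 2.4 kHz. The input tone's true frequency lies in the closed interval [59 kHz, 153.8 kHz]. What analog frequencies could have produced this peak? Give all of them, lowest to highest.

100.8 kHz, 105.6 kHz, 152.4 kHz

Frequencies that alias to 2.4 kHz are k·fs ± 2.4 kHz for integer k ≥ 0.
k=0: 2.4 kHz.
k=1: 49.2 kHz, 54 kHz.
k=2: 100.8 kHz, 105.6 kHz.
k=3: 152.4 kHz, 157.2 kHz.
k=4: 204 kHz, 208.8 kHz.
Within [59 kHz, 153.8 kHz]: 100.8 kHz, 105.6 kHz, 152.4 kHz.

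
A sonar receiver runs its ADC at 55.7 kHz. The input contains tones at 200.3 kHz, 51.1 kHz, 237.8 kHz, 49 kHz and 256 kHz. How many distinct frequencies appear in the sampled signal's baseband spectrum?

4

fs/2 = 27.85 kHz.
200.3 kHz mod fs = 33.2 kHz.
33.2 kHz > fs/2 = 27.85 kHz, folds to fs − 33.2 kHz = 22.5 kHz.
51.1 kHz > fs/2 = 27.85 kHz, folds to fs − 51.1 kHz = 4.6 kHz.
237.8 kHz mod fs = 15 kHz.
15 kHz ≤ fs/2 = 27.85 kHz, appears at 15 kHz.
49 kHz > fs/2 = 27.85 kHz, folds to fs − 49 kHz = 6.7 kHz.
256 kHz mod fs = 33.2 kHz.
33.2 kHz > fs/2 = 27.85 kHz, folds to fs − 33.2 kHz = 22.5 kHz.
Distinct values: {4.6 kHz, 6.7 kHz, 15 kHz, 22.5 kHz} → 4.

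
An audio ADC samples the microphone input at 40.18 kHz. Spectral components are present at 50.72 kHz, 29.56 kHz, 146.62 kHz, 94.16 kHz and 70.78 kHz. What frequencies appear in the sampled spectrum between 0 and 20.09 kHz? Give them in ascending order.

fs/2 = 20.09 kHz.
50.72 kHz mod fs = 10.54 kHz.
10.54 kHz ≤ fs/2 = 20.09 kHz, appears at 10.54 kHz.
29.56 kHz > fs/2 = 20.09 kHz, folds to fs − 29.56 kHz = 10.62 kHz.
146.62 kHz mod fs = 26.08 kHz.
26.08 kHz > fs/2 = 20.09 kHz, folds to fs − 26.08 kHz = 14.1 kHz.
94.16 kHz mod fs = 13.8 kHz.
13.8 kHz ≤ fs/2 = 20.09 kHz, appears at 13.8 kHz.
70.78 kHz mod fs = 30.6 kHz.
30.6 kHz > fs/2 = 20.09 kHz, folds to fs − 30.6 kHz = 9.58 kHz.
Distinct values: {9.58 kHz, 10.54 kHz, 10.62 kHz, 13.8 kHz, 14.1 kHz}.

9.58 kHz, 10.54 kHz, 10.62 kHz, 13.8 kHz, 14.1 kHz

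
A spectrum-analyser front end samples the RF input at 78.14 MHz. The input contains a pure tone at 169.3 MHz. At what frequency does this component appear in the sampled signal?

169.3 MHz mod fs = 13.02 MHz.
13.02 MHz ≤ fs/2 = 39.07 MHz, appears at 13.02 MHz.

13.02 MHz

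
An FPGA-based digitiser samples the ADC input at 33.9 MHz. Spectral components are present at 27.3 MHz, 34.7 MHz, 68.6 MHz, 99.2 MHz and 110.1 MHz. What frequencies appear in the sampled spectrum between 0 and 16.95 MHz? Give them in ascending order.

0.8 MHz, 2.5 MHz, 6.6 MHz, 8.4 MHz

fs/2 = 16.95 MHz.
27.3 MHz > fs/2 = 16.95 MHz, folds to fs − 27.3 MHz = 6.6 MHz.
34.7 MHz mod fs = 0.8 MHz.
0.8 MHz ≤ fs/2 = 16.95 MHz, appears at 0.8 MHz.
68.6 MHz mod fs = 0.8 MHz.
0.8 MHz ≤ fs/2 = 16.95 MHz, appears at 0.8 MHz.
99.2 MHz mod fs = 31.4 MHz.
31.4 MHz > fs/2 = 16.95 MHz, folds to fs − 31.4 MHz = 2.5 MHz.
110.1 MHz mod fs = 8.4 MHz.
8.4 MHz ≤ fs/2 = 16.95 MHz, appears at 8.4 MHz.
Distinct values: {0.8 MHz, 2.5 MHz, 6.6 MHz, 8.4 MHz}.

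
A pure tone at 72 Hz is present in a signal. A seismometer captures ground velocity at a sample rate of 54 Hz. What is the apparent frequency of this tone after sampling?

72 Hz mod fs = 18 Hz.
18 Hz ≤ fs/2 = 27 Hz, appears at 18 Hz.

18 Hz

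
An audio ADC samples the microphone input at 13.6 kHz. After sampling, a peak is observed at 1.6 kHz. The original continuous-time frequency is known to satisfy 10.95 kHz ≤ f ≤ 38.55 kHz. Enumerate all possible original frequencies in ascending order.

12 kHz, 15.2 kHz, 25.6 kHz, 28.8 kHz

Frequencies that alias to 1.6 kHz are k·fs ± 1.6 kHz for integer k ≥ 0.
k=0: 1.6 kHz.
k=1: 12 kHz, 15.2 kHz.
k=2: 25.6 kHz, 28.8 kHz.
k=3: 39.2 kHz, 42.4 kHz.
Within [10.95 kHz, 38.55 kHz]: 12 kHz, 15.2 kHz, 25.6 kHz, 28.8 kHz.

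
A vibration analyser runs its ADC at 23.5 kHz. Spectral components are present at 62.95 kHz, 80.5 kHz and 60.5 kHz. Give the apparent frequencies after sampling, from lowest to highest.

fs/2 = 11.75 kHz.
62.95 kHz mod fs = 15.95 kHz.
15.95 kHz > fs/2 = 11.75 kHz, folds to fs − 15.95 kHz = 7.55 kHz.
80.5 kHz mod fs = 10 kHz.
10 kHz ≤ fs/2 = 11.75 kHz, appears at 10 kHz.
60.5 kHz mod fs = 13.5 kHz.
13.5 kHz > fs/2 = 11.75 kHz, folds to fs − 13.5 kHz = 10 kHz.
Distinct values: {7.55 kHz, 10 kHz}.

7.55 kHz, 10 kHz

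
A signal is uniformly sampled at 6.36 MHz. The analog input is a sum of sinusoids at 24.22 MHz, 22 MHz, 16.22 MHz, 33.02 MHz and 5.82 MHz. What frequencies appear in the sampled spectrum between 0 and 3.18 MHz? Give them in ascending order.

fs/2 = 3.18 MHz.
24.22 MHz mod fs = 5.14 MHz.
5.14 MHz > fs/2 = 3.18 MHz, folds to fs − 5.14 MHz = 1.22 MHz.
22 MHz mod fs = 2.92 MHz.
2.92 MHz ≤ fs/2 = 3.18 MHz, appears at 2.92 MHz.
16.22 MHz mod fs = 3.5 MHz.
3.5 MHz > fs/2 = 3.18 MHz, folds to fs − 3.5 MHz = 2.86 MHz.
33.02 MHz mod fs = 1.22 MHz.
1.22 MHz ≤ fs/2 = 3.18 MHz, appears at 1.22 MHz.
5.82 MHz > fs/2 = 3.18 MHz, folds to fs − 5.82 MHz = 0.54 MHz.
Distinct values: {0.54 MHz, 1.22 MHz, 2.86 MHz, 2.92 MHz}.

0.54 MHz, 1.22 MHz, 2.86 MHz, 2.92 MHz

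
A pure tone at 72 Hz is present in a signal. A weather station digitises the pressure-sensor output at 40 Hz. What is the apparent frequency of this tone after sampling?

72 Hz mod fs = 32 Hz.
32 Hz > fs/2 = 20 Hz, folds to fs − 32 Hz = 8 Hz.

8 Hz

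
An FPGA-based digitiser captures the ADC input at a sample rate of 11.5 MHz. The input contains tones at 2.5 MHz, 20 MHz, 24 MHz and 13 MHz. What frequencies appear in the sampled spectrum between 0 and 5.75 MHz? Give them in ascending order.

fs/2 = 5.75 MHz.
2.5 MHz ≤ fs/2 = 5.75 MHz, passes unchanged.
20 MHz mod fs = 8.5 MHz.
8.5 MHz > fs/2 = 5.75 MHz, folds to fs − 8.5 MHz = 3 MHz.
24 MHz mod fs = 1 MHz.
1 MHz ≤ fs/2 = 5.75 MHz, appears at 1 MHz.
13 MHz mod fs = 1.5 MHz.
1.5 MHz ≤ fs/2 = 5.75 MHz, appears at 1.5 MHz.
Distinct values: {1 MHz, 1.5 MHz, 2.5 MHz, 3 MHz}.

1 MHz, 1.5 MHz, 2.5 MHz, 3 MHz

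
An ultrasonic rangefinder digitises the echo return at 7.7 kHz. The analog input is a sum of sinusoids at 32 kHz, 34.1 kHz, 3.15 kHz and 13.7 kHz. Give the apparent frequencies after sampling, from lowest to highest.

1.2 kHz, 1.7 kHz, 3.15 kHz, 3.3 kHz

fs/2 = 3.85 kHz.
32 kHz mod fs = 1.2 kHz.
1.2 kHz ≤ fs/2 = 3.85 kHz, appears at 1.2 kHz.
34.1 kHz mod fs = 3.3 kHz.
3.3 kHz ≤ fs/2 = 3.85 kHz, appears at 3.3 kHz.
3.15 kHz ≤ fs/2 = 3.85 kHz, passes unchanged.
13.7 kHz mod fs = 6 kHz.
6 kHz > fs/2 = 3.85 kHz, folds to fs − 6 kHz = 1.7 kHz.
Distinct values: {1.2 kHz, 1.7 kHz, 3.15 kHz, 3.3 kHz}.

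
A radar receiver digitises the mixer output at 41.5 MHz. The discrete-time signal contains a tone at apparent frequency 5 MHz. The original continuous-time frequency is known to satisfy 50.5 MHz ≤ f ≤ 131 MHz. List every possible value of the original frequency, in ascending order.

Frequencies that alias to 5 MHz are k·fs ± 5 MHz for integer k ≥ 0.
k=0: 5 MHz.
k=1: 36.5 MHz, 46.5 MHz.
k=2: 78 MHz, 88 MHz.
k=3: 119.5 MHz, 129.5 MHz.
k=4: 161 MHz, 171 MHz.
Within [50.5 MHz, 131 MHz]: 78 MHz, 88 MHz, 119.5 MHz, 129.5 MHz.

78 MHz, 88 MHz, 119.5 MHz, 129.5 MHz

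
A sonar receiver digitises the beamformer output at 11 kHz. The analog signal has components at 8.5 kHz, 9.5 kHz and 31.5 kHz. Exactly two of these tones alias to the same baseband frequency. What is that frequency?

fs/2 = 5.5 kHz.
8.5 kHz > fs/2 = 5.5 kHz, folds to fs − 8.5 kHz = 2.5 kHz.
9.5 kHz > fs/2 = 5.5 kHz, folds to fs − 9.5 kHz = 1.5 kHz.
31.5 kHz mod fs = 9.5 kHz.
9.5 kHz > fs/2 = 5.5 kHz, folds to fs − 9.5 kHz = 1.5 kHz.
9.5 kHz and 31.5 kHz both map to 1.5 kHz.

1.5 kHz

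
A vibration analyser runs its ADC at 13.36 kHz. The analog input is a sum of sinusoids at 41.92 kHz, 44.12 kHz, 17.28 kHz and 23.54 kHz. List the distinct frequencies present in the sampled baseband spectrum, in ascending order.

1.84 kHz, 3.18 kHz, 3.92 kHz, 4.04 kHz

fs/2 = 6.68 kHz.
41.92 kHz mod fs = 1.84 kHz.
1.84 kHz ≤ fs/2 = 6.68 kHz, appears at 1.84 kHz.
44.12 kHz mod fs = 4.04 kHz.
4.04 kHz ≤ fs/2 = 6.68 kHz, appears at 4.04 kHz.
17.28 kHz mod fs = 3.92 kHz.
3.92 kHz ≤ fs/2 = 6.68 kHz, appears at 3.92 kHz.
23.54 kHz mod fs = 10.18 kHz.
10.18 kHz > fs/2 = 6.68 kHz, folds to fs − 10.18 kHz = 3.18 kHz.
Distinct values: {1.84 kHz, 3.18 kHz, 3.92 kHz, 4.04 kHz}.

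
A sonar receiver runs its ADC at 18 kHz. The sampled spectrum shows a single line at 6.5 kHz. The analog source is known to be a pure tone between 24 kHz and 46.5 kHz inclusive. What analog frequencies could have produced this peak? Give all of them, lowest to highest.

24.5 kHz, 29.5 kHz, 42.5 kHz

Frequencies that alias to 6.5 kHz are k·fs ± 6.5 kHz for integer k ≥ 0.
k=0: 6.5 kHz.
k=1: 11.5 kHz, 24.5 kHz.
k=2: 29.5 kHz, 42.5 kHz.
k=3: 47.5 kHz, 60.5 kHz.
Within [24 kHz, 46.5 kHz]: 24.5 kHz, 29.5 kHz, 42.5 kHz.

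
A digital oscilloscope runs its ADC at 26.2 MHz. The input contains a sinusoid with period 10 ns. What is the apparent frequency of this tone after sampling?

4.8 MHz

T = 10 ns → f = 1/T = 100 MHz.
100 MHz mod fs = 21.4 MHz.
21.4 MHz > fs/2 = 13.1 MHz, folds to fs − 21.4 MHz = 4.8 MHz.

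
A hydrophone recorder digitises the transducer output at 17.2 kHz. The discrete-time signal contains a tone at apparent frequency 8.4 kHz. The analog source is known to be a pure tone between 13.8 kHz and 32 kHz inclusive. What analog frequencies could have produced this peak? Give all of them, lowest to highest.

25.6 kHz, 26 kHz

Frequencies that alias to 8.4 kHz are k·fs ± 8.4 kHz for integer k ≥ 0.
k=0: 8.4 kHz.
k=1: 8.8 kHz, 25.6 kHz.
k=2: 26 kHz, 42.8 kHz.
k=3: 43.2 kHz, 60 kHz.
Within [13.8 kHz, 32 kHz]: 25.6 kHz, 26 kHz.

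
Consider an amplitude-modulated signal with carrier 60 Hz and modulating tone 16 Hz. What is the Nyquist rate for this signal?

152 Hz

AM sidebands sit at fc ± fm = 44 Hz and 76 Hz.
Highest-frequency component: 76 Hz.
Nyquist rate = 2 × 76 Hz = 152 Hz.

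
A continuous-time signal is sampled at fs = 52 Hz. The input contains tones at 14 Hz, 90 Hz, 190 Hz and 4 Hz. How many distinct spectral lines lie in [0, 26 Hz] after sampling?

fs/2 = 26 Hz.
14 Hz ≤ fs/2 = 26 Hz, passes unchanged.
90 Hz mod fs = 38 Hz.
38 Hz > fs/2 = 26 Hz, folds to fs − 38 Hz = 14 Hz.
190 Hz mod fs = 34 Hz.
34 Hz > fs/2 = 26 Hz, folds to fs − 34 Hz = 18 Hz.
4 Hz ≤ fs/2 = 26 Hz, passes unchanged.
Distinct values: {4 Hz, 14 Hz, 18 Hz} → 3.

3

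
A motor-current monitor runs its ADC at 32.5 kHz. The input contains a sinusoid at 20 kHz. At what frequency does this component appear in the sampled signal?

20 kHz > fs/2 = 16.25 kHz, folds to fs − 20 kHz = 12.5 kHz.

12.5 kHz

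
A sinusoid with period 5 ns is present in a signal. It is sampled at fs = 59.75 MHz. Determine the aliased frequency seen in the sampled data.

T = 5 ns → f = 1/T = 200 MHz.
200 MHz mod fs = 20.75 MHz.
20.75 MHz ≤ fs/2 = 29.875 MHz, appears at 20.75 MHz.

20.75 MHz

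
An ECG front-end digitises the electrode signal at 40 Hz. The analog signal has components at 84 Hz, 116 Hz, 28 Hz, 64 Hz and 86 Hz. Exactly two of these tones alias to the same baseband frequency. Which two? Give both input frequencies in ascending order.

84 Hz, 116 Hz

fs/2 = 20 Hz.
84 Hz mod fs = 4 Hz.
4 Hz ≤ fs/2 = 20 Hz, appears at 4 Hz.
116 Hz mod fs = 36 Hz.
36 Hz > fs/2 = 20 Hz, folds to fs − 36 Hz = 4 Hz.
28 Hz > fs/2 = 20 Hz, folds to fs − 28 Hz = 12 Hz.
64 Hz mod fs = 24 Hz.
24 Hz > fs/2 = 20 Hz, folds to fs − 24 Hz = 16 Hz.
86 Hz mod fs = 6 Hz.
6 Hz ≤ fs/2 = 20 Hz, appears at 6 Hz.
84 Hz and 116 Hz both map to 4 Hz.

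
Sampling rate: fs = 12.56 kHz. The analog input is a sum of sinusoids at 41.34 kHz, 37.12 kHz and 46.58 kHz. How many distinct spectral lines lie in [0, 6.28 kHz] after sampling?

2

fs/2 = 6.28 kHz.
41.34 kHz mod fs = 3.66 kHz.
3.66 kHz ≤ fs/2 = 6.28 kHz, appears at 3.66 kHz.
37.12 kHz mod fs = 12 kHz.
12 kHz > fs/2 = 6.28 kHz, folds to fs − 12 kHz = 0.56 kHz.
46.58 kHz mod fs = 8.9 kHz.
8.9 kHz > fs/2 = 6.28 kHz, folds to fs − 8.9 kHz = 3.66 kHz.
Distinct values: {0.56 kHz, 3.66 kHz} → 2.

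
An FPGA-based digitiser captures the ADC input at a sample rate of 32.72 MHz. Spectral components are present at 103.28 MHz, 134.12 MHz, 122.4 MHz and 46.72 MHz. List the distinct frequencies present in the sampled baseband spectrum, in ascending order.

fs/2 = 16.36 MHz.
103.28 MHz mod fs = 5.12 MHz.
5.12 MHz ≤ fs/2 = 16.36 MHz, appears at 5.12 MHz.
134.12 MHz mod fs = 3.24 MHz.
3.24 MHz ≤ fs/2 = 16.36 MHz, appears at 3.24 MHz.
122.4 MHz mod fs = 24.24 MHz.
24.24 MHz > fs/2 = 16.36 MHz, folds to fs − 24.24 MHz = 8.48 MHz.
46.72 MHz mod fs = 14 MHz.
14 MHz ≤ fs/2 = 16.36 MHz, appears at 14 MHz.
Distinct values: {3.24 MHz, 5.12 MHz, 8.48 MHz, 14 MHz}.

3.24 MHz, 5.12 MHz, 8.48 MHz, 14 MHz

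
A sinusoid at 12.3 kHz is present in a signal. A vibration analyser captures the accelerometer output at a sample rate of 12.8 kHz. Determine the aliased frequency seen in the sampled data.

0.5 kHz

12.3 kHz > fs/2 = 6.4 kHz, folds to fs − 12.3 kHz = 0.5 kHz.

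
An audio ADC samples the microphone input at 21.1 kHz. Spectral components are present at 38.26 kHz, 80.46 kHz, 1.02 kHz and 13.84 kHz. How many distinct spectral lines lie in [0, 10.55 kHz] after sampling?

fs/2 = 10.55 kHz.
38.26 kHz mod fs = 17.16 kHz.
17.16 kHz > fs/2 = 10.55 kHz, folds to fs − 17.16 kHz = 3.94 kHz.
80.46 kHz mod fs = 17.16 kHz.
17.16 kHz > fs/2 = 10.55 kHz, folds to fs − 17.16 kHz = 3.94 kHz.
1.02 kHz ≤ fs/2 = 10.55 kHz, passes unchanged.
13.84 kHz > fs/2 = 10.55 kHz, folds to fs − 13.84 kHz = 7.26 kHz.
Distinct values: {1.02 kHz, 3.94 kHz, 7.26 kHz} → 3.

3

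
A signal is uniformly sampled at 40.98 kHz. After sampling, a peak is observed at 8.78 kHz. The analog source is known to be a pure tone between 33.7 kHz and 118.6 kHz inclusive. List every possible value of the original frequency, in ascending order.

Frequencies that alias to 8.78 kHz are k·fs ± 8.78 kHz for integer k ≥ 0.
k=0: 8.78 kHz.
k=1: 32.2 kHz, 49.76 kHz.
k=2: 73.18 kHz, 90.74 kHz.
k=3: 114.16 kHz, 131.72 kHz.
k=4: 155.14 kHz, 172.7 kHz.
Within [33.7 kHz, 118.6 kHz]: 49.76 kHz, 73.18 kHz, 90.74 kHz, 114.16 kHz.

49.76 kHz, 73.18 kHz, 90.74 kHz, 114.16 kHz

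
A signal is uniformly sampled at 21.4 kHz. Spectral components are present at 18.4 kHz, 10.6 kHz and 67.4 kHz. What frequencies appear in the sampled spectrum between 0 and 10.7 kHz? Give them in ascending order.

3 kHz, 3.2 kHz, 10.6 kHz

fs/2 = 10.7 kHz.
18.4 kHz > fs/2 = 10.7 kHz, folds to fs − 18.4 kHz = 3 kHz.
10.6 kHz ≤ fs/2 = 10.7 kHz, passes unchanged.
67.4 kHz mod fs = 3.2 kHz.
3.2 kHz ≤ fs/2 = 10.7 kHz, appears at 3.2 kHz.
Distinct values: {3 kHz, 3.2 kHz, 10.6 kHz}.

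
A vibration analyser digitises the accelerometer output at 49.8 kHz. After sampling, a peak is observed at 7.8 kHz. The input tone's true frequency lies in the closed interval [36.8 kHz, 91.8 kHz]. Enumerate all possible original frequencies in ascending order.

42 kHz, 57.6 kHz, 91.8 kHz

Frequencies that alias to 7.8 kHz are k·fs ± 7.8 kHz for integer k ≥ 0.
k=0: 7.8 kHz.
k=1: 42 kHz, 57.6 kHz.
k=2: 91.8 kHz, 107.4 kHz.
k=3: 141.6 kHz, 157.2 kHz.
Within [36.8 kHz, 91.8 kHz]: 42 kHz, 57.6 kHz, 91.8 kHz.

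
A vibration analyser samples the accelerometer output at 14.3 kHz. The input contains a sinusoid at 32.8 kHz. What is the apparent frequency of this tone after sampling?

4.2 kHz

32.8 kHz mod fs = 4.2 kHz.
4.2 kHz ≤ fs/2 = 7.15 kHz, appears at 4.2 kHz.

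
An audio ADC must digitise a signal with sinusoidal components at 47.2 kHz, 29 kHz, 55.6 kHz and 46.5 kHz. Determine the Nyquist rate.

Highest-frequency component: 55.6 kHz.
Nyquist rate = 2 × 55.6 kHz = 111.2 kHz.

111.2 kHz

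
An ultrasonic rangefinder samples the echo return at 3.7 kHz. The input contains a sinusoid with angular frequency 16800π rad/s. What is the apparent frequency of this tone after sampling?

1 kHz

ω = 16800π rad/s → f = ω/(2π) = 8400 Hz = 8.4 kHz.
8.4 kHz mod fs = 1 kHz.
1 kHz ≤ fs/2 = 1.85 kHz, appears at 1 kHz.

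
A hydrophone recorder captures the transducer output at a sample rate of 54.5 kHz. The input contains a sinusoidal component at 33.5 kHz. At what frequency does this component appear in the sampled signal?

33.5 kHz > fs/2 = 27.25 kHz, folds to fs − 33.5 kHz = 21 kHz.

21 kHz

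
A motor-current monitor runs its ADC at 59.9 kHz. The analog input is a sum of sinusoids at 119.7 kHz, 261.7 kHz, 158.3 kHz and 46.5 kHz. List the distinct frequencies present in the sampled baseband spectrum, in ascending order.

fs/2 = 29.95 kHz.
119.7 kHz mod fs = 59.8 kHz.
59.8 kHz > fs/2 = 29.95 kHz, folds to fs − 59.8 kHz = 0.1 kHz.
261.7 kHz mod fs = 22.1 kHz.
22.1 kHz ≤ fs/2 = 29.95 kHz, appears at 22.1 kHz.
158.3 kHz mod fs = 38.5 kHz.
38.5 kHz > fs/2 = 29.95 kHz, folds to fs − 38.5 kHz = 21.4 kHz.
46.5 kHz > fs/2 = 29.95 kHz, folds to fs − 46.5 kHz = 13.4 kHz.
Distinct values: {0.1 kHz, 13.4 kHz, 21.4 kHz, 22.1 kHz}.

0.1 kHz, 13.4 kHz, 21.4 kHz, 22.1 kHz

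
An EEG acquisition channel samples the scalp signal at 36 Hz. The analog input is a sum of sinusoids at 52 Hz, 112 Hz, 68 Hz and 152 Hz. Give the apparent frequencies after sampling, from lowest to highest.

4 Hz, 8 Hz, 16 Hz

fs/2 = 18 Hz.
52 Hz mod fs = 16 Hz.
16 Hz ≤ fs/2 = 18 Hz, appears at 16 Hz.
112 Hz mod fs = 4 Hz.
4 Hz ≤ fs/2 = 18 Hz, appears at 4 Hz.
68 Hz mod fs = 32 Hz.
32 Hz > fs/2 = 18 Hz, folds to fs − 32 Hz = 4 Hz.
152 Hz mod fs = 8 Hz.
8 Hz ≤ fs/2 = 18 Hz, appears at 8 Hz.
Distinct values: {4 Hz, 8 Hz, 16 Hz}.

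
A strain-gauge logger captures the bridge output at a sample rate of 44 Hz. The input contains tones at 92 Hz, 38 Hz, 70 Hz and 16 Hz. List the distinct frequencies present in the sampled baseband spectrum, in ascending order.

fs/2 = 22 Hz.
92 Hz mod fs = 4 Hz.
4 Hz ≤ fs/2 = 22 Hz, appears at 4 Hz.
38 Hz > fs/2 = 22 Hz, folds to fs − 38 Hz = 6 Hz.
70 Hz mod fs = 26 Hz.
26 Hz > fs/2 = 22 Hz, folds to fs − 26 Hz = 18 Hz.
16 Hz ≤ fs/2 = 22 Hz, passes unchanged.
Distinct values: {4 Hz, 6 Hz, 16 Hz, 18 Hz}.

4 Hz, 6 Hz, 16 Hz, 18 Hz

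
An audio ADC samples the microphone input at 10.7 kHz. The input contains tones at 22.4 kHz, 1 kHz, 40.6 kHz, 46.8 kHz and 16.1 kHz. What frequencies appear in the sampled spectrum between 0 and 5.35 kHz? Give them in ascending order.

1 kHz, 2.2 kHz, 4 kHz, 5.3 kHz

fs/2 = 5.35 kHz.
22.4 kHz mod fs = 1 kHz.
1 kHz ≤ fs/2 = 5.35 kHz, appears at 1 kHz.
1 kHz ≤ fs/2 = 5.35 kHz, passes unchanged.
40.6 kHz mod fs = 8.5 kHz.
8.5 kHz > fs/2 = 5.35 kHz, folds to fs − 8.5 kHz = 2.2 kHz.
46.8 kHz mod fs = 4 kHz.
4 kHz ≤ fs/2 = 5.35 kHz, appears at 4 kHz.
16.1 kHz mod fs = 5.4 kHz.
5.4 kHz > fs/2 = 5.35 kHz, folds to fs − 5.4 kHz = 5.3 kHz.
Distinct values: {1 kHz, 2.2 kHz, 4 kHz, 5.3 kHz}.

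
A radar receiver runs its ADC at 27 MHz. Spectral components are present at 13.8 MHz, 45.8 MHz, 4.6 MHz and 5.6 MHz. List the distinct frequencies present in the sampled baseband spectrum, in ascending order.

4.6 MHz, 5.6 MHz, 8.2 MHz, 13.2 MHz

fs/2 = 13.5 MHz.
13.8 MHz > fs/2 = 13.5 MHz, folds to fs − 13.8 MHz = 13.2 MHz.
45.8 MHz mod fs = 18.8 MHz.
18.8 MHz > fs/2 = 13.5 MHz, folds to fs − 18.8 MHz = 8.2 MHz.
4.6 MHz ≤ fs/2 = 13.5 MHz, passes unchanged.
5.6 MHz ≤ fs/2 = 13.5 MHz, passes unchanged.
Distinct values: {4.6 MHz, 5.6 MHz, 8.2 MHz, 13.2 MHz}.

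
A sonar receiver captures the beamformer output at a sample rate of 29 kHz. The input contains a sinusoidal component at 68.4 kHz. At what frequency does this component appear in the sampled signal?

68.4 kHz mod fs = 10.4 kHz.
10.4 kHz ≤ fs/2 = 14.5 kHz, appears at 10.4 kHz.

10.4 kHz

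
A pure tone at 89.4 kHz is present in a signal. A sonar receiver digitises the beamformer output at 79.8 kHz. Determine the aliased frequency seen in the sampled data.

9.6 kHz

89.4 kHz mod fs = 9.6 kHz.
9.6 kHz ≤ fs/2 = 39.9 kHz, appears at 9.6 kHz.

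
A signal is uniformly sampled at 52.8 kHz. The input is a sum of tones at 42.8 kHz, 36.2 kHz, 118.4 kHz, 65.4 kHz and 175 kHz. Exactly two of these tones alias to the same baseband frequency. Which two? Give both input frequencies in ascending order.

fs/2 = 26.4 kHz.
42.8 kHz > fs/2 = 26.4 kHz, folds to fs − 42.8 kHz = 10 kHz.
36.2 kHz > fs/2 = 26.4 kHz, folds to fs − 36.2 kHz = 16.6 kHz.
118.4 kHz mod fs = 12.8 kHz.
12.8 kHz ≤ fs/2 = 26.4 kHz, appears at 12.8 kHz.
65.4 kHz mod fs = 12.6 kHz.
12.6 kHz ≤ fs/2 = 26.4 kHz, appears at 12.6 kHz.
175 kHz mod fs = 16.6 kHz.
16.6 kHz ≤ fs/2 = 26.4 kHz, appears at 16.6 kHz.
36.2 kHz and 175 kHz both map to 16.6 kHz.

36.2 kHz, 175 kHz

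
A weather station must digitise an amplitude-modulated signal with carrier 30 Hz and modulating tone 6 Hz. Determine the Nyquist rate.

72 Hz

AM sidebands sit at fc ± fm = 24 Hz and 36 Hz.
Highest-frequency component: 36 Hz.
Nyquist rate = 2 × 36 Hz = 72 Hz.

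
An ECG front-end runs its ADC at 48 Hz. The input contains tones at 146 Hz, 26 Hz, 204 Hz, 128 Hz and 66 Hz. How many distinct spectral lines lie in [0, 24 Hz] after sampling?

5

fs/2 = 24 Hz.
146 Hz mod fs = 2 Hz.
2 Hz ≤ fs/2 = 24 Hz, appears at 2 Hz.
26 Hz > fs/2 = 24 Hz, folds to fs − 26 Hz = 22 Hz.
204 Hz mod fs = 12 Hz.
12 Hz ≤ fs/2 = 24 Hz, appears at 12 Hz.
128 Hz mod fs = 32 Hz.
32 Hz > fs/2 = 24 Hz, folds to fs − 32 Hz = 16 Hz.
66 Hz mod fs = 18 Hz.
18 Hz ≤ fs/2 = 24 Hz, appears at 18 Hz.
Distinct values: {2 Hz, 12 Hz, 16 Hz, 18 Hz, 22 Hz} → 5.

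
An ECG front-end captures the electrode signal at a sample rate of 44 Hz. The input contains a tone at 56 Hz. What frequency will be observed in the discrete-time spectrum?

12 Hz

56 Hz mod fs = 12 Hz.
12 Hz ≤ fs/2 = 22 Hz, appears at 12 Hz.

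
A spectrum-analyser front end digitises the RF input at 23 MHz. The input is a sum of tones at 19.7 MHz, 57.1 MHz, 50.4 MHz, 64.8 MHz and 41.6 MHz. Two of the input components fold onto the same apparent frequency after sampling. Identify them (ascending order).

41.6 MHz, 50.4 MHz

fs/2 = 11.5 MHz.
19.7 MHz > fs/2 = 11.5 MHz, folds to fs − 19.7 MHz = 3.3 MHz.
57.1 MHz mod fs = 11.1 MHz.
11.1 MHz ≤ fs/2 = 11.5 MHz, appears at 11.1 MHz.
50.4 MHz mod fs = 4.4 MHz.
4.4 MHz ≤ fs/2 = 11.5 MHz, appears at 4.4 MHz.
64.8 MHz mod fs = 18.8 MHz.
18.8 MHz > fs/2 = 11.5 MHz, folds to fs − 18.8 MHz = 4.2 MHz.
41.6 MHz mod fs = 18.6 MHz.
18.6 MHz > fs/2 = 11.5 MHz, folds to fs − 18.6 MHz = 4.4 MHz.
41.6 MHz and 50.4 MHz both map to 4.4 MHz.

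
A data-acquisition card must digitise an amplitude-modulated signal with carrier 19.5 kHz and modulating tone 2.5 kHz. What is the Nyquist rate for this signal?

44 kHz

AM sidebands sit at fc ± fm = 17 kHz and 22 kHz.
Highest-frequency component: 22 kHz.
Nyquist rate = 2 × 22 kHz = 44 kHz.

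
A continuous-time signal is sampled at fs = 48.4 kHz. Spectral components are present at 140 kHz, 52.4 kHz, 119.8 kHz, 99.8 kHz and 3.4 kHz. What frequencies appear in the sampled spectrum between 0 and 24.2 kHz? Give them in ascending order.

fs/2 = 24.2 kHz.
140 kHz mod fs = 43.2 kHz.
43.2 kHz > fs/2 = 24.2 kHz, folds to fs − 43.2 kHz = 5.2 kHz.
52.4 kHz mod fs = 4 kHz.
4 kHz ≤ fs/2 = 24.2 kHz, appears at 4 kHz.
119.8 kHz mod fs = 23 kHz.
23 kHz ≤ fs/2 = 24.2 kHz, appears at 23 kHz.
99.8 kHz mod fs = 3 kHz.
3 kHz ≤ fs/2 = 24.2 kHz, appears at 3 kHz.
3.4 kHz ≤ fs/2 = 24.2 kHz, passes unchanged.
Distinct values: {3 kHz, 3.4 kHz, 4 kHz, 5.2 kHz, 23 kHz}.

3 kHz, 3.4 kHz, 4 kHz, 5.2 kHz, 23 kHz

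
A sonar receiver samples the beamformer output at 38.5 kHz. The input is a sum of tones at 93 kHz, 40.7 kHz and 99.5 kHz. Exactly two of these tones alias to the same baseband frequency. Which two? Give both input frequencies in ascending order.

fs/2 = 19.25 kHz.
93 kHz mod fs = 16 kHz.
16 kHz ≤ fs/2 = 19.25 kHz, appears at 16 kHz.
40.7 kHz mod fs = 2.2 kHz.
2.2 kHz ≤ fs/2 = 19.25 kHz, appears at 2.2 kHz.
99.5 kHz mod fs = 22.5 kHz.
22.5 kHz > fs/2 = 19.25 kHz, folds to fs − 22.5 kHz = 16 kHz.
93 kHz and 99.5 kHz both map to 16 kHz.

93 kHz, 99.5 kHz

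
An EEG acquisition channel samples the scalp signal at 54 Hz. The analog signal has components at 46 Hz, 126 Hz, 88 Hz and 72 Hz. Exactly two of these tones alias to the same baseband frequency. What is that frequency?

fs/2 = 27 Hz.
46 Hz > fs/2 = 27 Hz, folds to fs − 46 Hz = 8 Hz.
126 Hz mod fs = 18 Hz.
18 Hz ≤ fs/2 = 27 Hz, appears at 18 Hz.
88 Hz mod fs = 34 Hz.
34 Hz > fs/2 = 27 Hz, folds to fs − 34 Hz = 20 Hz.
72 Hz mod fs = 18 Hz.
18 Hz ≤ fs/2 = 27 Hz, appears at 18 Hz.
72 Hz and 126 Hz both map to 18 Hz.

18 Hz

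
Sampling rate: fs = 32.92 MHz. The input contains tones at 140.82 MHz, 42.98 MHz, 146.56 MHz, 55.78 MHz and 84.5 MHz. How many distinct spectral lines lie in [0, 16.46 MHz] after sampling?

fs/2 = 16.46 MHz.
140.82 MHz mod fs = 9.14 MHz.
9.14 MHz ≤ fs/2 = 16.46 MHz, appears at 9.14 MHz.
42.98 MHz mod fs = 10.06 MHz.
10.06 MHz ≤ fs/2 = 16.46 MHz, appears at 10.06 MHz.
146.56 MHz mod fs = 14.88 MHz.
14.88 MHz ≤ fs/2 = 16.46 MHz, appears at 14.88 MHz.
55.78 MHz mod fs = 22.86 MHz.
22.86 MHz > fs/2 = 16.46 MHz, folds to fs − 22.86 MHz = 10.06 MHz.
84.5 MHz mod fs = 18.66 MHz.
18.66 MHz > fs/2 = 16.46 MHz, folds to fs − 18.66 MHz = 14.26 MHz.
Distinct values: {9.14 MHz, 10.06 MHz, 14.26 MHz, 14.88 MHz} → 4.

4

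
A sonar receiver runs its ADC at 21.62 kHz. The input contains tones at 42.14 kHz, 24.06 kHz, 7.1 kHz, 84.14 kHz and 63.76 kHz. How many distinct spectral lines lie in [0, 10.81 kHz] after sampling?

4

fs/2 = 10.81 kHz.
42.14 kHz mod fs = 20.52 kHz.
20.52 kHz > fs/2 = 10.81 kHz, folds to fs − 20.52 kHz = 1.1 kHz.
24.06 kHz mod fs = 2.44 kHz.
2.44 kHz ≤ fs/2 = 10.81 kHz, appears at 2.44 kHz.
7.1 kHz ≤ fs/2 = 10.81 kHz, passes unchanged.
84.14 kHz mod fs = 19.28 kHz.
19.28 kHz > fs/2 = 10.81 kHz, folds to fs − 19.28 kHz = 2.34 kHz.
63.76 kHz mod fs = 20.52 kHz.
20.52 kHz > fs/2 = 10.81 kHz, folds to fs − 20.52 kHz = 1.1 kHz.
Distinct values: {1.1 kHz, 2.34 kHz, 2.44 kHz, 7.1 kHz} → 4.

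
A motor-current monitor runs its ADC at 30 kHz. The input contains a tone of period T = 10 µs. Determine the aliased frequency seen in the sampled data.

10 kHz

T = 10 µs → f = 1/T = 100 kHz.
100 kHz mod fs = 10 kHz.
10 kHz ≤ fs/2 = 15 kHz, appears at 10 kHz.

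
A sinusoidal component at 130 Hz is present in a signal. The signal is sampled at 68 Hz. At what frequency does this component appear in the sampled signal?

6 Hz

130 Hz mod fs = 62 Hz.
62 Hz > fs/2 = 34 Hz, folds to fs − 62 Hz = 6 Hz.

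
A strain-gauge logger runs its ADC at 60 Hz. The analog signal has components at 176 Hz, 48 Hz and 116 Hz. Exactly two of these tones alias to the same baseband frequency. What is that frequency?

4 Hz

fs/2 = 30 Hz.
176 Hz mod fs = 56 Hz.
56 Hz > fs/2 = 30 Hz, folds to fs − 56 Hz = 4 Hz.
48 Hz > fs/2 = 30 Hz, folds to fs − 48 Hz = 12 Hz.
116 Hz mod fs = 56 Hz.
56 Hz > fs/2 = 30 Hz, folds to fs − 56 Hz = 4 Hz.
116 Hz and 176 Hz both map to 4 Hz.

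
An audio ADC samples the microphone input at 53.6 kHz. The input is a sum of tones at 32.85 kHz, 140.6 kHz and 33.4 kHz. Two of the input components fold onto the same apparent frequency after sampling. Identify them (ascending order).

fs/2 = 26.8 kHz.
32.85 kHz > fs/2 = 26.8 kHz, folds to fs − 32.85 kHz = 20.75 kHz.
140.6 kHz mod fs = 33.4 kHz.
33.4 kHz > fs/2 = 26.8 kHz, folds to fs − 33.4 kHz = 20.2 kHz.
33.4 kHz > fs/2 = 26.8 kHz, folds to fs − 33.4 kHz = 20.2 kHz.
33.4 kHz and 140.6 kHz both map to 20.2 kHz.

33.4 kHz, 140.6 kHz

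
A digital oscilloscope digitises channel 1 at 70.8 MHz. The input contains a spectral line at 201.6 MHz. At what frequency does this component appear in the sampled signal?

10.8 MHz

201.6 MHz mod fs = 60 MHz.
60 MHz > fs/2 = 35.4 MHz, folds to fs − 60 MHz = 10.8 MHz.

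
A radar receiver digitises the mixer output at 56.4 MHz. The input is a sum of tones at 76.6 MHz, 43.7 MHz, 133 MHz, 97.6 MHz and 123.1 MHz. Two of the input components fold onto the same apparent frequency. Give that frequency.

20.2 MHz

fs/2 = 28.2 MHz.
76.6 MHz mod fs = 20.2 MHz.
20.2 MHz ≤ fs/2 = 28.2 MHz, appears at 20.2 MHz.
43.7 MHz > fs/2 = 28.2 MHz, folds to fs − 43.7 MHz = 12.7 MHz.
133 MHz mod fs = 20.2 MHz.
20.2 MHz ≤ fs/2 = 28.2 MHz, appears at 20.2 MHz.
97.6 MHz mod fs = 41.2 MHz.
41.2 MHz > fs/2 = 28.2 MHz, folds to fs − 41.2 MHz = 15.2 MHz.
123.1 MHz mod fs = 10.3 MHz.
10.3 MHz ≤ fs/2 = 28.2 MHz, appears at 10.3 MHz.
76.6 MHz and 133 MHz both map to 20.2 MHz.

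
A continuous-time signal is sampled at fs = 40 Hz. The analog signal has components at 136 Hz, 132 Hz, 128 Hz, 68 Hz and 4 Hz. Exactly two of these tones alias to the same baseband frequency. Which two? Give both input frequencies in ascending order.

68 Hz, 132 Hz

fs/2 = 20 Hz.
136 Hz mod fs = 16 Hz.
16 Hz ≤ fs/2 = 20 Hz, appears at 16 Hz.
132 Hz mod fs = 12 Hz.
12 Hz ≤ fs/2 = 20 Hz, appears at 12 Hz.
128 Hz mod fs = 8 Hz.
8 Hz ≤ fs/2 = 20 Hz, appears at 8 Hz.
68 Hz mod fs = 28 Hz.
28 Hz > fs/2 = 20 Hz, folds to fs − 28 Hz = 12 Hz.
4 Hz ≤ fs/2 = 20 Hz, passes unchanged.
68 Hz and 132 Hz both map to 12 Hz.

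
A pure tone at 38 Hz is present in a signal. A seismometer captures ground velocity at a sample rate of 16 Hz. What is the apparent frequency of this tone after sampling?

38 Hz mod fs = 6 Hz.
6 Hz ≤ fs/2 = 8 Hz, appears at 6 Hz.

6 Hz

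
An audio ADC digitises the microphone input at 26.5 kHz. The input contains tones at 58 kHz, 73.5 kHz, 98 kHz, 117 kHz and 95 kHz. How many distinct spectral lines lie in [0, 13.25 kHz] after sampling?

4

fs/2 = 13.25 kHz.
58 kHz mod fs = 5 kHz.
5 kHz ≤ fs/2 = 13.25 kHz, appears at 5 kHz.
73.5 kHz mod fs = 20.5 kHz.
20.5 kHz > fs/2 = 13.25 kHz, folds to fs − 20.5 kHz = 6 kHz.
98 kHz mod fs = 18.5 kHz.
18.5 kHz > fs/2 = 13.25 kHz, folds to fs − 18.5 kHz = 8 kHz.
117 kHz mod fs = 11 kHz.
11 kHz ≤ fs/2 = 13.25 kHz, appears at 11 kHz.
95 kHz mod fs = 15.5 kHz.
15.5 kHz > fs/2 = 13.25 kHz, folds to fs − 15.5 kHz = 11 kHz.
Distinct values: {5 kHz, 6 kHz, 8 kHz, 11 kHz} → 4.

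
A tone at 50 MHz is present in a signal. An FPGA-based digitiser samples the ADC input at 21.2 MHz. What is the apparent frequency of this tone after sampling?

7.6 MHz

50 MHz mod fs = 7.6 MHz.
7.6 MHz ≤ fs/2 = 10.6 MHz, appears at 7.6 MHz.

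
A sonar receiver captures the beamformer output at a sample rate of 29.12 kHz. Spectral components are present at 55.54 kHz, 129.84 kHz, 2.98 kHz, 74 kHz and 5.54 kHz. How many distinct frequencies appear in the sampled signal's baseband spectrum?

fs/2 = 14.56 kHz.
55.54 kHz mod fs = 26.42 kHz.
26.42 kHz > fs/2 = 14.56 kHz, folds to fs − 26.42 kHz = 2.7 kHz.
129.84 kHz mod fs = 13.36 kHz.
13.36 kHz ≤ fs/2 = 14.56 kHz, appears at 13.36 kHz.
2.98 kHz ≤ fs/2 = 14.56 kHz, passes unchanged.
74 kHz mod fs = 15.76 kHz.
15.76 kHz > fs/2 = 14.56 kHz, folds to fs − 15.76 kHz = 13.36 kHz.
5.54 kHz ≤ fs/2 = 14.56 kHz, passes unchanged.
Distinct values: {2.7 kHz, 2.98 kHz, 5.54 kHz, 13.36 kHz} → 4.

4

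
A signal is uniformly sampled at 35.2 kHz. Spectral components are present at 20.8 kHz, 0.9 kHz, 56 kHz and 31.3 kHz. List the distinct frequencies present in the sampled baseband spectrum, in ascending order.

0.9 kHz, 3.9 kHz, 14.4 kHz

fs/2 = 17.6 kHz.
20.8 kHz > fs/2 = 17.6 kHz, folds to fs − 20.8 kHz = 14.4 kHz.
0.9 kHz ≤ fs/2 = 17.6 kHz, passes unchanged.
56 kHz mod fs = 20.8 kHz.
20.8 kHz > fs/2 = 17.6 kHz, folds to fs − 20.8 kHz = 14.4 kHz.
31.3 kHz > fs/2 = 17.6 kHz, folds to fs − 31.3 kHz = 3.9 kHz.
Distinct values: {0.9 kHz, 3.9 kHz, 14.4 kHz}.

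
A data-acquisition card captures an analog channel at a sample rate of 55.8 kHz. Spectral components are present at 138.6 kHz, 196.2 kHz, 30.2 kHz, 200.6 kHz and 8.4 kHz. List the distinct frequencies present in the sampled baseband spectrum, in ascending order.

fs/2 = 27.9 kHz.
138.6 kHz mod fs = 27 kHz.
27 kHz ≤ fs/2 = 27.9 kHz, appears at 27 kHz.
196.2 kHz mod fs = 28.8 kHz.
28.8 kHz > fs/2 = 27.9 kHz, folds to fs − 28.8 kHz = 27 kHz.
30.2 kHz > fs/2 = 27.9 kHz, folds to fs − 30.2 kHz = 25.6 kHz.
200.6 kHz mod fs = 33.2 kHz.
33.2 kHz > fs/2 = 27.9 kHz, folds to fs − 33.2 kHz = 22.6 kHz.
8.4 kHz ≤ fs/2 = 27.9 kHz, passes unchanged.
Distinct values: {8.4 kHz, 22.6 kHz, 25.6 kHz, 27 kHz}.

8.4 kHz, 22.6 kHz, 25.6 kHz, 27 kHz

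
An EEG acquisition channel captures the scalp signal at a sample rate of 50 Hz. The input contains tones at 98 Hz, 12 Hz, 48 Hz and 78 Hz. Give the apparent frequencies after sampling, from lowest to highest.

fs/2 = 25 Hz.
98 Hz mod fs = 48 Hz.
48 Hz > fs/2 = 25 Hz, folds to fs − 48 Hz = 2 Hz.
12 Hz ≤ fs/2 = 25 Hz, passes unchanged.
48 Hz > fs/2 = 25 Hz, folds to fs − 48 Hz = 2 Hz.
78 Hz mod fs = 28 Hz.
28 Hz > fs/2 = 25 Hz, folds to fs − 28 Hz = 22 Hz.
Distinct values: {2 Hz, 12 Hz, 22 Hz}.

2 Hz, 12 Hz, 22 Hz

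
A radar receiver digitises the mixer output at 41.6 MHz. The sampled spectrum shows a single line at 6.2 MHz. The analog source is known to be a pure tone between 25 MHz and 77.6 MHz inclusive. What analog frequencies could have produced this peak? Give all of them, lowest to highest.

Frequencies that alias to 6.2 MHz are k·fs ± 6.2 MHz for integer k ≥ 0.
k=0: 6.2 MHz.
k=1: 35.4 MHz, 47.8 MHz.
k=2: 77 MHz, 89.4 MHz.
k=3: 118.6 MHz, 131 MHz.
Within [25 MHz, 77.6 MHz]: 35.4 MHz, 47.8 MHz, 77 MHz.

35.4 MHz, 47.8 MHz, 77 MHz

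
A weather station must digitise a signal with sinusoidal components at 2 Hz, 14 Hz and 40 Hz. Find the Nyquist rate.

Highest-frequency component: 40 Hz.
Nyquist rate = 2 × 40 Hz = 80 Hz.

80 Hz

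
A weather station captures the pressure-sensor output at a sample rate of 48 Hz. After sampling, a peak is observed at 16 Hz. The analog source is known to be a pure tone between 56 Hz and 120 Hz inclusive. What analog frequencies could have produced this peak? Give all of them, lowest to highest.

Frequencies that alias to 16 Hz are k·fs ± 16 Hz for integer k ≥ 0.
k=0: 16 Hz.
k=1: 32 Hz, 64 Hz.
k=2: 80 Hz, 112 Hz.
k=3: 128 Hz, 160 Hz.
Within [56 Hz, 120 Hz]: 64 Hz, 80 Hz, 112 Hz.

64 Hz, 80 Hz, 112 Hz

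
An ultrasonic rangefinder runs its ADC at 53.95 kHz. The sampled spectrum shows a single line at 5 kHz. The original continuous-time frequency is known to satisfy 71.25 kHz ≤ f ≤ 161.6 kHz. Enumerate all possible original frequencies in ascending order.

Frequencies that alias to 5 kHz are k·fs ± 5 kHz for integer k ≥ 0.
k=0: 5 kHz.
k=1: 48.95 kHz, 58.95 kHz.
k=2: 102.9 kHz, 112.9 kHz.
k=3: 156.85 kHz, 166.85 kHz.
k=4: 210.8 kHz, 220.8 kHz.
Within [71.25 kHz, 161.6 kHz]: 102.9 kHz, 112.9 kHz, 156.85 kHz.

102.9 kHz, 112.9 kHz, 156.85 kHz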